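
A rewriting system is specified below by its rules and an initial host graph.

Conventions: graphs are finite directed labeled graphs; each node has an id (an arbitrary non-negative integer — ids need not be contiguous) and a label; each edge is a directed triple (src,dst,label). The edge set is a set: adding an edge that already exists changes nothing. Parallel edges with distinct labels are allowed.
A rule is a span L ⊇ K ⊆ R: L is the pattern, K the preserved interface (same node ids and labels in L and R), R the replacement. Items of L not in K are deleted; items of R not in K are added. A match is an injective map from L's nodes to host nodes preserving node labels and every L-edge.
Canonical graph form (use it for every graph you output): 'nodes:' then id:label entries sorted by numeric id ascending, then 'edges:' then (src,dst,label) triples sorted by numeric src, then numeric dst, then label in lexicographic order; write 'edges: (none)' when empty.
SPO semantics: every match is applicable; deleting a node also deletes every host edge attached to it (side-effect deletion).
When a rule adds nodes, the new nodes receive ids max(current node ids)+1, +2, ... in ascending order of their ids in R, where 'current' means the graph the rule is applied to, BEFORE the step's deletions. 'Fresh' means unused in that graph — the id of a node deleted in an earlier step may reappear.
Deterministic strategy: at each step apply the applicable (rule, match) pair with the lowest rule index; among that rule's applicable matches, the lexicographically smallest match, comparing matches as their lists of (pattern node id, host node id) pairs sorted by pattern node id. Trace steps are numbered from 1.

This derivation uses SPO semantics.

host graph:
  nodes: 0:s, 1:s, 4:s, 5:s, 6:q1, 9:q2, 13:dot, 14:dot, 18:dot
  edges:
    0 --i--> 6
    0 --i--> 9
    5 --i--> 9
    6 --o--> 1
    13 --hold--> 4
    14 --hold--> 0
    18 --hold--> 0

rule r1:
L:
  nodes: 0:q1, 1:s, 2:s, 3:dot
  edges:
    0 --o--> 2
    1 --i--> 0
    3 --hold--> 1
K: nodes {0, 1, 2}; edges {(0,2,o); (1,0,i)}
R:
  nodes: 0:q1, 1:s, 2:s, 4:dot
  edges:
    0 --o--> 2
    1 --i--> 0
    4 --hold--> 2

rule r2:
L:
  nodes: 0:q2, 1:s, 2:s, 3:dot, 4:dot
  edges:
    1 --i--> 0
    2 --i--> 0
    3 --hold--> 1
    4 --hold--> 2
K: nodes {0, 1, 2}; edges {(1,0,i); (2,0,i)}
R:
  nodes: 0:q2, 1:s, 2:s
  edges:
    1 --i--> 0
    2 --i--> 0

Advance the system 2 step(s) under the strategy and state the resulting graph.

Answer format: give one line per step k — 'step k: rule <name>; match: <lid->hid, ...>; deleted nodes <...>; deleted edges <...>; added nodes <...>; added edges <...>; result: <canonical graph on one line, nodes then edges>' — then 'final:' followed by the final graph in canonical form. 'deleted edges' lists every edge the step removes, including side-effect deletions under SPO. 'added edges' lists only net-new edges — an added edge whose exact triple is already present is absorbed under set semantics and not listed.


step 1: rule r1; match: 0->6, 1->0, 2->1, 3->14; deleted nodes 14; deleted edges (14,0,hold); added nodes 19; added edges (19,1,hold); result: nodes: 0:s, 1:s, 4:s, 5:s, 6:q1, 9:q2, 13:dot, 18:dot, 19:dot edges: (0,6,i); (0,9,i); (5,9,i); (6,1,o); (13,4,hold); (18,0,hold); (19,1,hold)
step 2: rule r1; match: 0->6, 1->0, 2->1, 3->18; deleted nodes 18; deleted edges (18,0,hold); added nodes 20; added edges (20,1,hold); result: nodes: 0:s, 1:s, 4:s, 5:s, 6:q1, 9:q2, 13:dot, 19:dot, 20:dot edges: (0,6,i); (0,9,i); (5,9,i); (6,1,o); (13,4,hold); (19,1,hold); (20,1,hold)
final:
nodes: 0:s, 1:s, 4:s, 5:s, 6:q1, 9:q2, 13:dot, 19:dot, 20:dot
edges: (0,6,i); (0,9,i); (5,9,i); (6,1,o); (13,4,hold); (19,1,hold); (20,1,hold)


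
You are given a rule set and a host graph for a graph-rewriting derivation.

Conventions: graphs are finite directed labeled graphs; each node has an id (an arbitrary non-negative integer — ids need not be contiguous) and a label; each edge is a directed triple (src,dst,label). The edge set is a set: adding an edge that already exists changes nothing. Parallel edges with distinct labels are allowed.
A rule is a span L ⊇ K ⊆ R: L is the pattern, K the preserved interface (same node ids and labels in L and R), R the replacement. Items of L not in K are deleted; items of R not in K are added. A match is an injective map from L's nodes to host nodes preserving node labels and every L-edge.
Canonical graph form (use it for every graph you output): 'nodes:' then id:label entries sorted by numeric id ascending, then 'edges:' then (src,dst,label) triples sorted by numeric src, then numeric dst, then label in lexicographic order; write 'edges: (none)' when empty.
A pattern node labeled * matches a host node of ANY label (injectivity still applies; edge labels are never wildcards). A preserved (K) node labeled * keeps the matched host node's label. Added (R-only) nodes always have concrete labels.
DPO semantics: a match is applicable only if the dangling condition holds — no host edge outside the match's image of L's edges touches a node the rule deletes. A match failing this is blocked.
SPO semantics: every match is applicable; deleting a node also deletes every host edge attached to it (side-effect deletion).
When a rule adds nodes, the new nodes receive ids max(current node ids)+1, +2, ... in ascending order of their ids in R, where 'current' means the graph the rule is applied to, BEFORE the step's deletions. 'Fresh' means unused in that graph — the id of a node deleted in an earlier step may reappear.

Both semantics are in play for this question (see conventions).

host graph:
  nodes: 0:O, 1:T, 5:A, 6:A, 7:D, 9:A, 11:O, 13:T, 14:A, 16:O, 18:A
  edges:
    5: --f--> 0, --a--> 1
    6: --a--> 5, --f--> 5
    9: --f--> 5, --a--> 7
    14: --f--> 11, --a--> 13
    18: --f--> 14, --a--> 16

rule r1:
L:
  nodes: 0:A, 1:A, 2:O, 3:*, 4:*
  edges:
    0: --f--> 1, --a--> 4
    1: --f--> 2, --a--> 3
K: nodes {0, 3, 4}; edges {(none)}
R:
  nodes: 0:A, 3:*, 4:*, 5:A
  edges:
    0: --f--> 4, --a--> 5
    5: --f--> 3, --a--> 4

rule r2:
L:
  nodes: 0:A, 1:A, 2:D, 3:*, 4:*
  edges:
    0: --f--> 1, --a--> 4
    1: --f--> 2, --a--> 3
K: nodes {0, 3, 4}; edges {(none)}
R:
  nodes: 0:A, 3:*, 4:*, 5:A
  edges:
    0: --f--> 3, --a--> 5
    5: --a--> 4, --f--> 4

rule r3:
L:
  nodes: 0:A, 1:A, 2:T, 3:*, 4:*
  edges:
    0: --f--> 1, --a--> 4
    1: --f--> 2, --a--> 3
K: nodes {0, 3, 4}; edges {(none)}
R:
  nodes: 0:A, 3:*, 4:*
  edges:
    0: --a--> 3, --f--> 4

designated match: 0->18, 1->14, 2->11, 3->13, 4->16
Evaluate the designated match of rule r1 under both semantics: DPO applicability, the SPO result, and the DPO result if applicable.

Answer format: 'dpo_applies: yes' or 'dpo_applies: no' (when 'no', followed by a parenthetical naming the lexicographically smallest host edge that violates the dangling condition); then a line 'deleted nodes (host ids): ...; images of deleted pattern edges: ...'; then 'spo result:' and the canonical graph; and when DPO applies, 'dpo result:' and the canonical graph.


dpo_applies: yes
deleted nodes (host ids): 11, 14; images of deleted pattern edges: (14,11,f); (14,13,a); (18,14,f); (18,16,a)
spo result:
nodes: 0:O, 1:T, 5:A, 6:A, 7:D, 9:A, 13:T, 16:O, 18:A, 19:A
edges: (5,0,f); (5,1,a); (6,5,a); (6,5,f); (9,5,f); (9,7,a); (18,16,f); (18,19,a); (19,13,f); (19,16,a)
dpo result:
nodes: 0:O, 1:T, 5:A, 6:A, 7:D, 9:A, 13:T, 16:O, 18:A, 19:A
edges: (5,0,f); (5,1,a); (6,5,a); (6,5,f); (9,5,f); (9,7,a); (18,16,f); (18,19,a); (19,13,f); (19,16,a)


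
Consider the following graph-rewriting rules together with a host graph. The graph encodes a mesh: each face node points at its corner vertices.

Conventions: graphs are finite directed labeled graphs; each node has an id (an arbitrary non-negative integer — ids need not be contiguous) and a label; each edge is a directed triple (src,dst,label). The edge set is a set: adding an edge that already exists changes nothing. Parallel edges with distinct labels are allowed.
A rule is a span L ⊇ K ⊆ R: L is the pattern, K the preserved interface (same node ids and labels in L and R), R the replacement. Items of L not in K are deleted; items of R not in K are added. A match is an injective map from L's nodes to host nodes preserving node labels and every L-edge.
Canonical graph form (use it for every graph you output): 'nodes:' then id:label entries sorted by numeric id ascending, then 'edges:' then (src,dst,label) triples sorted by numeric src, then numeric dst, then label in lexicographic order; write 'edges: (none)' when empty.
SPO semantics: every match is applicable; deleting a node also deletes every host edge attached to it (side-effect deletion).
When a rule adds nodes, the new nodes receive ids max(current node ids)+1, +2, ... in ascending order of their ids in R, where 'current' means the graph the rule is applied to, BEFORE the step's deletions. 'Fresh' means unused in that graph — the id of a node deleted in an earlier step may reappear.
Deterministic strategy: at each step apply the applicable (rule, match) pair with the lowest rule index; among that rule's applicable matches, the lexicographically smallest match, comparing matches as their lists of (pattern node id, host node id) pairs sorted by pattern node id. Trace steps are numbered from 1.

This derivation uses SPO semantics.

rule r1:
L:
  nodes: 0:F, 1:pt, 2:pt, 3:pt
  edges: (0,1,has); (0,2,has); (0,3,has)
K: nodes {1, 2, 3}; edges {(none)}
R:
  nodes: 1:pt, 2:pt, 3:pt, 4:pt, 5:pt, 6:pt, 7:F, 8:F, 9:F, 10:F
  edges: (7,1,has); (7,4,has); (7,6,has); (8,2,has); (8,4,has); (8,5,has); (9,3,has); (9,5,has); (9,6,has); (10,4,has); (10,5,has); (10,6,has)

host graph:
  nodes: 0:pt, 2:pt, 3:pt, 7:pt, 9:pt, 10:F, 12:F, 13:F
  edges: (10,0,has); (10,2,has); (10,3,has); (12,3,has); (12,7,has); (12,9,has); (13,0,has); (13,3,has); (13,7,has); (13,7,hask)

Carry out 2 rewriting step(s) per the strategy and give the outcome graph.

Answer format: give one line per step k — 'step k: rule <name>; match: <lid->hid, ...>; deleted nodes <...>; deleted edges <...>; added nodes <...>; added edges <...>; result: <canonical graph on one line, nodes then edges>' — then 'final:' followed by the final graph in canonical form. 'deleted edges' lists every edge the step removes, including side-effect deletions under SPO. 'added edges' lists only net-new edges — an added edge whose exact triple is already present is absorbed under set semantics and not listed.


step 1: rule r1; match: 0->10, 1->0, 2->2, 3->3; deleted nodes 10; deleted edges (10,0,has); (10,2,has); (10,3,has); added nodes 14, 15, 16, 17, 18, 19, 20; added edges (17,0,has); (17,14,has); (17,16,has); (18,2,has); (18,14,has); (18,15,has); (19,3,has); (19,15,has); (19,16,has); (20,14,has); (20,15,has); (20,16,has); result: nodes: 0:pt, 2:pt, 3:pt, 7:pt, 9:pt, 12:F, 13:F, 14:pt, 15:pt, 16:pt, 17:F, 18:F, 19:F, 20:F edges: (12,3,has); (12,7,has); (12,9,has); (13,0,has); (13,3,has); (13,7,has); (13,7,hask); (17,0,has); (17,14,has); (17,16,has); (18,2,has); (18,14,has); (18,15,has); (19,3,has); (19,15,has); (19,16,has); (20,14,has); (20,15,has); (20,16,has)
step 2: rule r1; match: 0->12, 1->3, 2->7, 3->9; deleted nodes 12; deleted edges (12,3,has); (12,7,has); (12,9,has); added nodes 21, 22, 23, 24, 25, 26, 27; added edges (24,3,has); (24,21,has); (24,23,has); (25,7,has); (25,21,has); (25,22,has); (26,9,has); (26,22,has); (26,23,has); (27,21,has); (27,22,has); (27,23,has); result: nodes: 0:pt, 2:pt, 3:pt, 7:pt, 9:pt, 13:F, 14:pt, 15:pt, 16:pt, 17:F, 18:F, 19:F, 20:F, 21:pt, 22:pt, 23:pt, 24:F, 25:F, 26:F, 27:F edges: (13,0,has); (13,3,has); (13,7,has); (13,7,hask); (17,0,has); (17,14,has); (17,16,has); (18,2,has); (18,14,has); (18,15,has); (19,3,has); (19,15,has); (19,16,has); (20,14,has); (20,15,has); (20,16,has); (24,3,has); (24,21,has); (24,23,has); (25,7,has); (25,21,has); (25,22,has); (26,9,has); (26,22,has); (26,23,has); (27,21,has); (27,22,has); (27,23,has)
final:
nodes: 0:pt, 2:pt, 3:pt, 7:pt, 9:pt, 13:F, 14:pt, 15:pt, 16:pt, 17:F, 18:F, 19:F, 20:F, 21:pt, 22:pt, 23:pt, 24:F, 25:F, 26:F, 27:F
edges: (13,0,has); (13,3,has); (13,7,has); (13,7,hask); (17,0,has); (17,14,has); (17,16,has); (18,2,has); (18,14,has); (18,15,has); (19,3,has); (19,15,has); (19,16,has); (20,14,has); (20,15,has); (20,16,has); (24,3,has); (24,21,has); (24,23,has); (25,7,has); (25,21,has); (25,22,has); (26,9,has); (26,22,has); (26,23,has); (27,21,has); (27,22,has); (27,23,has)


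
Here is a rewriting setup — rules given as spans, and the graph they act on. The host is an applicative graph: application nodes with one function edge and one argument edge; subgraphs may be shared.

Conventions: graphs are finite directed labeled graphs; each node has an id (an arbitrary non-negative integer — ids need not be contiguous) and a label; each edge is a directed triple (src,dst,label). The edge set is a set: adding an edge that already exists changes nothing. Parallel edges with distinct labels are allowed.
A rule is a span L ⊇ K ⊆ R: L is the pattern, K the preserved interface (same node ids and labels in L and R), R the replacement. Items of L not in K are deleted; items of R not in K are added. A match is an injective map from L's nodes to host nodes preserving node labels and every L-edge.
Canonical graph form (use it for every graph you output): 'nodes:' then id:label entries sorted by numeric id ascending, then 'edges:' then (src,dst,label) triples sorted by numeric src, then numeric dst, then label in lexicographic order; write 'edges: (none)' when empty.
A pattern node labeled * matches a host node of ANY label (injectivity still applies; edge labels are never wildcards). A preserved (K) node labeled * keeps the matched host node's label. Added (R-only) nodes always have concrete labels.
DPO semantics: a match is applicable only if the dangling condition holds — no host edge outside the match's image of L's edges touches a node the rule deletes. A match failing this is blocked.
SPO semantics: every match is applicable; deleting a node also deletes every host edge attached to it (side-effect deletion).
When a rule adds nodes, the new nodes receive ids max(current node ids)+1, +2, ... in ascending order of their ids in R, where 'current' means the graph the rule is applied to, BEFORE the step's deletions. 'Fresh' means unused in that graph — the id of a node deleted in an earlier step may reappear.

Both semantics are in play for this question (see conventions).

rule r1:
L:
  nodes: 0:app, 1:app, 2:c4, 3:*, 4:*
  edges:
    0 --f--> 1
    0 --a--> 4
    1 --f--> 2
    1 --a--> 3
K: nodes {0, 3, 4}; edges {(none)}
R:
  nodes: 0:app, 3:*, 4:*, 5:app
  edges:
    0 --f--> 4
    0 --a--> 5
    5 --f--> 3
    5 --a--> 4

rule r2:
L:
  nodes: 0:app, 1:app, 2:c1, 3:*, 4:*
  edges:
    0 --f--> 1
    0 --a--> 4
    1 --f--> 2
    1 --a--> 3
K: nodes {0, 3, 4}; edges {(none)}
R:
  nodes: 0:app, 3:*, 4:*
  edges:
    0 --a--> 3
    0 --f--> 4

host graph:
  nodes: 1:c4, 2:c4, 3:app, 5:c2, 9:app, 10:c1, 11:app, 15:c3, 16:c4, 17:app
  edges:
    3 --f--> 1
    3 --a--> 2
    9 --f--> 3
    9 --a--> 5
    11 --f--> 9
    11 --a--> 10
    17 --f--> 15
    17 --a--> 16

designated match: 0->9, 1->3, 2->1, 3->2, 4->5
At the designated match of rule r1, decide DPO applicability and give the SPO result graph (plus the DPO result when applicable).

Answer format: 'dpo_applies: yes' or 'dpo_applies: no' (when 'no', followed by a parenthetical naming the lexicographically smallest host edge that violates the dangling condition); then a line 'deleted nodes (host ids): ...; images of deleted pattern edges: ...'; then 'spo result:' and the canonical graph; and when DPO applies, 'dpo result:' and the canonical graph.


dpo_applies: yes
deleted nodes (host ids): 1, 3; images of deleted pattern edges: (3,1,f); (3,2,a); (9,3,f); (9,5,a)
spo result:
nodes: 2:c4, 5:c2, 9:app, 10:c1, 11:app, 15:c3, 16:c4, 17:app, 18:app
edges: (9,5,f); (9,18,a); (11,9,f); (11,10,a); (17,15,f); (17,16,a); (18,2,f); (18,5,a)
dpo result:
nodes: 2:c4, 5:c2, 9:app, 10:c1, 11:app, 15:c3, 16:c4, 17:app, 18:app
edges: (9,5,f); (9,18,a); (11,9,f); (11,10,a); (17,15,f); (17,16,a); (18,2,f); (18,5,a)


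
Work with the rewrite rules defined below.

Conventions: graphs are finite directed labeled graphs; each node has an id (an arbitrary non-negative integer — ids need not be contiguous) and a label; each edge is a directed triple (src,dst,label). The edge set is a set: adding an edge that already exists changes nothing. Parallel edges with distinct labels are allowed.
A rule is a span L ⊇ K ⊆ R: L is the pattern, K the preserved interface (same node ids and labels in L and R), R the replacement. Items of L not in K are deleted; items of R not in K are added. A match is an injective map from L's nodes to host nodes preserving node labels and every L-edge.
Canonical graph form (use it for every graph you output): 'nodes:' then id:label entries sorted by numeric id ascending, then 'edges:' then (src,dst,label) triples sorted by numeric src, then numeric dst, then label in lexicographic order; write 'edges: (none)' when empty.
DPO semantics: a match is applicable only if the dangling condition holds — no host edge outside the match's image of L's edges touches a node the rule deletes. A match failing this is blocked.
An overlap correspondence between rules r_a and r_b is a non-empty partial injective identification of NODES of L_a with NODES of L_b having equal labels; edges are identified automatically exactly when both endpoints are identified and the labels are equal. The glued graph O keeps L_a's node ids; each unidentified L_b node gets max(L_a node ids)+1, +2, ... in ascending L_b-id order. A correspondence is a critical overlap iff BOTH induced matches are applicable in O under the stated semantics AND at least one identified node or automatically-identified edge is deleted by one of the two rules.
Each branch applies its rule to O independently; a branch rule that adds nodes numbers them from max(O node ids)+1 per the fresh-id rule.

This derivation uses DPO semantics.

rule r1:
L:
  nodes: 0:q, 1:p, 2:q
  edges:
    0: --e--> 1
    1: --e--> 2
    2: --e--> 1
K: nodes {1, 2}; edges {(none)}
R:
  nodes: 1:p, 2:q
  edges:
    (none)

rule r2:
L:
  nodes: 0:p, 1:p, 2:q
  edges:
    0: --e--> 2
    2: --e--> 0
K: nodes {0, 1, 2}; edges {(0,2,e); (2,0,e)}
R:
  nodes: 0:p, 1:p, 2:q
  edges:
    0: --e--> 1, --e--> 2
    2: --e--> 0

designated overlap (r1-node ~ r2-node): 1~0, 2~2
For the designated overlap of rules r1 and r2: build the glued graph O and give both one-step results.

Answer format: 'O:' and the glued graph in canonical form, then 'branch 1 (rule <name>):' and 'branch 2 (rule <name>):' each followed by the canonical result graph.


O:
nodes: 0:q, 1:p, 2:q, 3:p
edges: (0,1,e); (1,2,e); (2,1,e)
branch 1 (rule r1):
nodes: 1:p, 2:q, 3:p
edges: (none)
branch 2 (rule r2):
nodes: 0:q, 1:p, 2:q, 3:p
edges: (0,1,e); (1,2,e); (1,3,e); (2,1,e)


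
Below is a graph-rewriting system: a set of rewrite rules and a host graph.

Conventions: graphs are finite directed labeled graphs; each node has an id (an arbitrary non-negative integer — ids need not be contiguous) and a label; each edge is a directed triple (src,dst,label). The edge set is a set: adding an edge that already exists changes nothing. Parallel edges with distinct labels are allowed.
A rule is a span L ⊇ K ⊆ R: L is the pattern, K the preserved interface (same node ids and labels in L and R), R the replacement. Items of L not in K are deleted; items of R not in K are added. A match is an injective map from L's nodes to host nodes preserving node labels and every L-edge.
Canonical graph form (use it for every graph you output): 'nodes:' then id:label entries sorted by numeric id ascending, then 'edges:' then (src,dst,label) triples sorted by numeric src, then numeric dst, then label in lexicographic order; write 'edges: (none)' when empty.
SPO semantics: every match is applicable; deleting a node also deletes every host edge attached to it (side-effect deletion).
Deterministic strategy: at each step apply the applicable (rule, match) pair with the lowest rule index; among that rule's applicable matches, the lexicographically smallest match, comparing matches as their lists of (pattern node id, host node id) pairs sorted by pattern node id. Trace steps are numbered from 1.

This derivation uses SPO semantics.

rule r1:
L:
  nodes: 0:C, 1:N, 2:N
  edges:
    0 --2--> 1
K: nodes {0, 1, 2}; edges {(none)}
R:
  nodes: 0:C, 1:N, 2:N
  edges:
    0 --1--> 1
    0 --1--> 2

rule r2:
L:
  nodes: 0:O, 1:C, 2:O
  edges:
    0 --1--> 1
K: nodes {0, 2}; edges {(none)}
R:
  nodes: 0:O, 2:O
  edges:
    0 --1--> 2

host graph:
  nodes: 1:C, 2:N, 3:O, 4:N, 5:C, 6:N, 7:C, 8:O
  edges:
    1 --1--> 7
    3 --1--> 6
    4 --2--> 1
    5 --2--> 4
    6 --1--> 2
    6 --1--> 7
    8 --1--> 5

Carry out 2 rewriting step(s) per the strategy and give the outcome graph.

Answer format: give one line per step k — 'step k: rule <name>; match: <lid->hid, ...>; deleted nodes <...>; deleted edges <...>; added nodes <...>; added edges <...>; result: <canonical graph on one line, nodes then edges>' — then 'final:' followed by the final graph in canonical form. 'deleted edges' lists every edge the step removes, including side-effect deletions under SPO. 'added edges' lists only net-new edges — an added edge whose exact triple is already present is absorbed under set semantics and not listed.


step 1: rule r1; match: 0->5, 1->4, 2->2; deleted nodes (none); deleted edges (5,4,2); added nodes (none); added edges (5,2,1); (5,4,1); result: nodes: 1:C, 2:N, 3:O, 4:N, 5:C, 6:N, 7:C, 8:O edges: (1,7,1); (3,6,1); (4,1,2); (5,2,1); (5,4,1); (6,2,1); (6,7,1); (8,5,1)
step 2: rule r2; match: 0->8, 1->5, 2->3; deleted nodes 5; deleted edges (5,2,1); (5,4,1); (8,5,1); added nodes (none); added edges (8,3,1); result: nodes: 1:C, 2:N, 3:O, 4:N, 6:N, 7:C, 8:O edges: (1,7,1); (3,6,1); (4,1,2); (6,2,1); (6,7,1); (8,3,1)
final:
nodes: 1:C, 2:N, 3:O, 4:N, 6:N, 7:C, 8:O
edges: (1,7,1); (3,6,1); (4,1,2); (6,2,1); (6,7,1); (8,3,1)


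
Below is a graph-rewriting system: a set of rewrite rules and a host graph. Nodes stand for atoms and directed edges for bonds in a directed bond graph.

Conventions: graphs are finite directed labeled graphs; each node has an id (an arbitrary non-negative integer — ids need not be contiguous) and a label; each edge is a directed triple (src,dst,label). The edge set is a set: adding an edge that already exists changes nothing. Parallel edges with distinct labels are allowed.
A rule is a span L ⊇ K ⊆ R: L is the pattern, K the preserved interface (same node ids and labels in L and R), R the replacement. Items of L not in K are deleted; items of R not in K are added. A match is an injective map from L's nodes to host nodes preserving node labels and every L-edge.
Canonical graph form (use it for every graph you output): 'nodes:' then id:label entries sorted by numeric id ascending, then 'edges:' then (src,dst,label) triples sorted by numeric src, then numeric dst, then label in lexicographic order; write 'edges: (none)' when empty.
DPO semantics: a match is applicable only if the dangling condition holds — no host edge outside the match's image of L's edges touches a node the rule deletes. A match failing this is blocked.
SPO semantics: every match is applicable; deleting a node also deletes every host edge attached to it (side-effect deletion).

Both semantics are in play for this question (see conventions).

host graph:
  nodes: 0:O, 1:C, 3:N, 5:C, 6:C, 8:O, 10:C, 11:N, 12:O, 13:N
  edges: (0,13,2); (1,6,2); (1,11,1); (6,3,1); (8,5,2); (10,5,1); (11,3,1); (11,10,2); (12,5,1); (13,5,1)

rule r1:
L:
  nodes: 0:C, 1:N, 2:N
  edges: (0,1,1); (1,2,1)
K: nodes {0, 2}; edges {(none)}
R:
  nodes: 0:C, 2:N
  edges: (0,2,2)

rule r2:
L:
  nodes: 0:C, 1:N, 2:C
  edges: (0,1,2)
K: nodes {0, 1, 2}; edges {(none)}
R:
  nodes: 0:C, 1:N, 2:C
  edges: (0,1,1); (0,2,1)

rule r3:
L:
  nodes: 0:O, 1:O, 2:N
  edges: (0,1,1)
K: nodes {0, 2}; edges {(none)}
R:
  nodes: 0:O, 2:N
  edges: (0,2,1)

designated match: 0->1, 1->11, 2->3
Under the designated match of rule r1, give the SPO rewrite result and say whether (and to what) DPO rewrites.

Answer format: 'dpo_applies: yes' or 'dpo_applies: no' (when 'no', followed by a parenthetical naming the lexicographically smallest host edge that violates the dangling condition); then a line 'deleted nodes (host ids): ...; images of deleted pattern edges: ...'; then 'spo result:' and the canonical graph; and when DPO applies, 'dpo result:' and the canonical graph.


dpo_applies: no
(the rule deletes node 11, which keeps host edge (11,10,2) outside the match image — the dangling condition fails, DPO blocks; SPO proceeds and side-deletes such edges)
deleted nodes (host ids): 11; images of deleted pattern edges: (1,11,1); (11,3,1)
spo result:
nodes: 0:O, 1:C, 3:N, 5:C, 6:C, 8:O, 10:C, 12:O, 13:N
edges: (0,13,2); (1,3,2); (1,6,2); (6,3,1); (8,5,2); (10,5,1); (12,5,1); (13,5,1)


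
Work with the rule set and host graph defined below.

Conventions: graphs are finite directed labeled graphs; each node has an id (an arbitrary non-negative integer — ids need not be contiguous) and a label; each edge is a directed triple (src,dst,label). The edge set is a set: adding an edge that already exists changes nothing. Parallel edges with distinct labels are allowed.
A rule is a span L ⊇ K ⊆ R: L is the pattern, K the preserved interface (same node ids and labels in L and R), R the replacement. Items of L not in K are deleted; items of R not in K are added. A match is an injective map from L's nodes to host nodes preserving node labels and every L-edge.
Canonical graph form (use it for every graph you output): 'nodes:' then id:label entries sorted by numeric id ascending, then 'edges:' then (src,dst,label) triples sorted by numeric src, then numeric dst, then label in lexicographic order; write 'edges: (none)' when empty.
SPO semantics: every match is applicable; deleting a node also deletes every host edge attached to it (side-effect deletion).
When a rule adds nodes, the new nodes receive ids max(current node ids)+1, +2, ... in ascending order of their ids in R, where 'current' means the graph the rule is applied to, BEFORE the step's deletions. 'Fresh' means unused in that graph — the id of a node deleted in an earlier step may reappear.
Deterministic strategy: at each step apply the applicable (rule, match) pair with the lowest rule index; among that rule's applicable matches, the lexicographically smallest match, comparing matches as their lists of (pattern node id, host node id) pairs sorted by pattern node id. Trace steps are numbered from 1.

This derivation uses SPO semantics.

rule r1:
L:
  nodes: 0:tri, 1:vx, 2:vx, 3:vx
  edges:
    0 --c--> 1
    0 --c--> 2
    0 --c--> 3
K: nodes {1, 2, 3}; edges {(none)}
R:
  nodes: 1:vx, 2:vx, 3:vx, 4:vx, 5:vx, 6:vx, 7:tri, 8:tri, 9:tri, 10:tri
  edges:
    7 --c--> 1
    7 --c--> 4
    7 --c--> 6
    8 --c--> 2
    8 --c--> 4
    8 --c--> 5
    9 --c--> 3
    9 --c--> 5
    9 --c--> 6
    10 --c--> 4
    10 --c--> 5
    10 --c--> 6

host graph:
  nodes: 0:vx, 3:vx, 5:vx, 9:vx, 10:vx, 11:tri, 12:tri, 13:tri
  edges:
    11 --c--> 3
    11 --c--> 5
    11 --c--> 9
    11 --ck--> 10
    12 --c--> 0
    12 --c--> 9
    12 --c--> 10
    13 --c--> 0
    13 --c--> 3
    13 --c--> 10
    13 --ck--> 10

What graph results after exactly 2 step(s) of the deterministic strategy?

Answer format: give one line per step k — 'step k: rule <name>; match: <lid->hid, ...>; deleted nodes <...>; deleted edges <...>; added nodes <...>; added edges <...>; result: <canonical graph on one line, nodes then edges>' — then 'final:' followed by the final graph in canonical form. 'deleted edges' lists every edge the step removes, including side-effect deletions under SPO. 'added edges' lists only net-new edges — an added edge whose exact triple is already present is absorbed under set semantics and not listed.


step 1: rule r1; match: 0->11, 1->3, 2->5, 3->9; deleted nodes 11; deleted edges (11,3,c); (11,5,c); (11,9,c); (11,10,ck); added nodes 14, 15, 16, 17, 18, 19, 20; added edges (17,3,c); (17,14,c); (17,16,c); (18,5,c); (18,14,c); (18,15,c); (19,9,c); (19,15,c); (19,16,c); (20,14,c); (20,15,c); (20,16,c); result: nodes: 0:vx, 3:vx, 5:vx, 9:vx, 10:vx, 12:tri, 13:tri, 14:vx, 15:vx, 16:vx, 17:tri, 18:tri, 19:tri, 20:tri edges: (12,0,c); (12,9,c); (12,10,c); (13,0,c); (13,3,c); (13,10,c); (13,10,ck); (17,3,c); (17,14,c); (17,16,c); (18,5,c); (18,14,c); (18,15,c); (19,9,c); (19,15,c); (19,16,c); (20,14,c); (20,15,c); (20,16,c)
step 2: rule r1; match: 0->12, 1->0, 2->9, 3->10; deleted nodes 12; deleted edges (12,0,c); (12,9,c); (12,10,c); added nodes 21, 22, 23, 24, 25, 26, 27; added edges (24,0,c); (24,21,c); (24,23,c); (25,9,c); (25,21,c); (25,22,c); (26,10,c); (26,22,c); (26,23,c); (27,21,c); (27,22,c); (27,23,c); result: nodes: 0:vx, 3:vx, 5:vx, 9:vx, 10:vx, 13:tri, 14:vx, 15:vx, 16:vx, 17:tri, 18:tri, 19:tri, 20:tri, 21:vx, 22:vx, 23:vx, 24:tri, 25:tri, 26:tri, 27:tri edges: (13,0,c); (13,3,c); (13,10,c); (13,10,ck); (17,3,c); (17,14,c); (17,16,c); (18,5,c); (18,14,c); (18,15,c); (19,9,c); (19,15,c); (19,16,c); (20,14,c); (20,15,c); (20,16,c); (24,0,c); (24,21,c); (24,23,c); (25,9,c); (25,21,c); (25,22,c); (26,10,c); (26,22,c); (26,23,c); (27,21,c); (27,22,c); (27,23,c)
final:
nodes: 0:vx, 3:vx, 5:vx, 9:vx, 10:vx, 13:tri, 14:vx, 15:vx, 16:vx, 17:tri, 18:tri, 19:tri, 20:tri, 21:vx, 22:vx, 23:vx, 24:tri, 25:tri, 26:tri, 27:tri
edges: (13,0,c); (13,3,c); (13,10,c); (13,10,ck); (17,3,c); (17,14,c); (17,16,c); (18,5,c); (18,14,c); (18,15,c); (19,9,c); (19,15,c); (19,16,c); (20,14,c); (20,15,c); (20,16,c); (24,0,c); (24,21,c); (24,23,c); (25,9,c); (25,21,c); (25,22,c); (26,10,c); (26,22,c); (26,23,c); (27,21,c); (27,22,c); (27,23,c)


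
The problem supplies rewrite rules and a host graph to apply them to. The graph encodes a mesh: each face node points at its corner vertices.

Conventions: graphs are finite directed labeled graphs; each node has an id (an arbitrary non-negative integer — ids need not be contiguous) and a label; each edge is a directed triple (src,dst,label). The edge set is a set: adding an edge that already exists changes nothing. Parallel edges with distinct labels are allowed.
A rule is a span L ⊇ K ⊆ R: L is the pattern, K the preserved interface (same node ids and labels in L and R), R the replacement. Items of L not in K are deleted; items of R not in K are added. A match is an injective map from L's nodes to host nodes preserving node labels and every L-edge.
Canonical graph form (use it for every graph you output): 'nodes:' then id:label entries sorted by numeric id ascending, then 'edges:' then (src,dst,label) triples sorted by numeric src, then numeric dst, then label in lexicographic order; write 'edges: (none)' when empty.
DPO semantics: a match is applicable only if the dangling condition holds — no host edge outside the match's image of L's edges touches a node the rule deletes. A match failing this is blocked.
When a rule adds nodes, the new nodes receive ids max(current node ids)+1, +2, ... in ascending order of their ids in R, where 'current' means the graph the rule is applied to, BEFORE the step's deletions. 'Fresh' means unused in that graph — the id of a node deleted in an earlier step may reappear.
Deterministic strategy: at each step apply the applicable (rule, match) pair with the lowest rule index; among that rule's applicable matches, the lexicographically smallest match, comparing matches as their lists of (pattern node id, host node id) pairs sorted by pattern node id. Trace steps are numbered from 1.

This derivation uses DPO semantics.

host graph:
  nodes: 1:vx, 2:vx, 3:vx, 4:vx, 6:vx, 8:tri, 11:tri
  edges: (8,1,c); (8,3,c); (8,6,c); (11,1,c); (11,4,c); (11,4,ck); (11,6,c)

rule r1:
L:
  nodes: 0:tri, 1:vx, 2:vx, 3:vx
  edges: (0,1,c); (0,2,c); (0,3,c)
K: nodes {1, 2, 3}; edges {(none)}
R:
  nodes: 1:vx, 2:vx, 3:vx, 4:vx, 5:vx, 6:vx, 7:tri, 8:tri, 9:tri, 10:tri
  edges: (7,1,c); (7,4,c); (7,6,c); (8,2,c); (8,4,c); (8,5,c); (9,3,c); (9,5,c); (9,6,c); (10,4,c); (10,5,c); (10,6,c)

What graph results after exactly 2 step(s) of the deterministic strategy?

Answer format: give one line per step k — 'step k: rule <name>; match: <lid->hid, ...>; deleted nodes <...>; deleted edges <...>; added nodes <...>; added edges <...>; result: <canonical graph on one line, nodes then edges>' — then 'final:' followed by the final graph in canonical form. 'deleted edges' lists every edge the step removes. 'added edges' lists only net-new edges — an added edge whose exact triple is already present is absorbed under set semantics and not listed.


step 1: rule r1; match: 0->8, 1->1, 2->3, 3->6; deleted nodes 8; deleted edges (8,1,c); (8,3,c); (8,6,c); added nodes 12, 13, 14, 15, 16, 17, 18; added edges (15,1,c); (15,12,c); (15,14,c); (16,3,c); (16,12,c); (16,13,c); (17,6,c); (17,13,c); (17,14,c); (18,12,c); (18,13,c); (18,14,c); result: nodes: 1:vx, 2:vx, 3:vx, 4:vx, 6:vx, 11:tri, 12:vx, 13:vx, 14:vx, 15:tri, 16:tri, 17:tri, 18:tri edges: (11,1,c); (11,4,c); (11,4,ck); (11,6,c); (15,1,c); (15,12,c); (15,14,c); (16,3,c); (16,12,c); (16,13,c); (17,6,c); (17,13,c); (17,14,c); (18,12,c); (18,13,c); (18,14,c)
step 2: rule r1; match: 0->15, 1->1, 2->12, 3->14; deleted nodes 15; deleted edges (15,1,c); (15,12,c); (15,14,c); added nodes 19, 20, 21, 22, 23, 24, 25; added edges (22,1,c); (22,19,c); (22,21,c); (23,12,c); (23,19,c); (23,20,c); (24,14,c); (24,20,c); (24,21,c); (25,19,c); (25,20,c); (25,21,c); result: nodes: 1:vx, 2:vx, 3:vx, 4:vx, 6:vx, 11:tri, 12:vx, 13:vx, 14:vx, 16:tri, 17:tri, 18:tri, 19:vx, 20:vx, 21:vx, 22:tri, 23:tri, 24:tri, 25:tri edges: (11,1,c); (11,4,c); (11,4,ck); (11,6,c); (16,3,c); (16,12,c); (16,13,c); (17,6,c); (17,13,c); (17,14,c); (18,12,c); (18,13,c); (18,14,c); (22,1,c); (22,19,c); (22,21,c); (23,12,c); (23,19,c); (23,20,c); (24,14,c); (24,20,c); (24,21,c); (25,19,c); (25,20,c); (25,21,c)
final:
nodes: 1:vx, 2:vx, 3:vx, 4:vx, 6:vx, 11:tri, 12:vx, 13:vx, 14:vx, 16:tri, 17:tri, 18:tri, 19:vx, 20:vx, 21:vx, 22:tri, 23:tri, 24:tri, 25:tri
edges: (11,1,c); (11,4,c); (11,4,ck); (11,6,c); (16,3,c); (16,12,c); (16,13,c); (17,6,c); (17,13,c); (17,14,c); (18,12,c); (18,13,c); (18,14,c); (22,1,c); (22,19,c); (22,21,c); (23,12,c); (23,19,c); (23,20,c); (24,14,c); (24,20,c); (24,21,c); (25,19,c); (25,20,c); (25,21,c)


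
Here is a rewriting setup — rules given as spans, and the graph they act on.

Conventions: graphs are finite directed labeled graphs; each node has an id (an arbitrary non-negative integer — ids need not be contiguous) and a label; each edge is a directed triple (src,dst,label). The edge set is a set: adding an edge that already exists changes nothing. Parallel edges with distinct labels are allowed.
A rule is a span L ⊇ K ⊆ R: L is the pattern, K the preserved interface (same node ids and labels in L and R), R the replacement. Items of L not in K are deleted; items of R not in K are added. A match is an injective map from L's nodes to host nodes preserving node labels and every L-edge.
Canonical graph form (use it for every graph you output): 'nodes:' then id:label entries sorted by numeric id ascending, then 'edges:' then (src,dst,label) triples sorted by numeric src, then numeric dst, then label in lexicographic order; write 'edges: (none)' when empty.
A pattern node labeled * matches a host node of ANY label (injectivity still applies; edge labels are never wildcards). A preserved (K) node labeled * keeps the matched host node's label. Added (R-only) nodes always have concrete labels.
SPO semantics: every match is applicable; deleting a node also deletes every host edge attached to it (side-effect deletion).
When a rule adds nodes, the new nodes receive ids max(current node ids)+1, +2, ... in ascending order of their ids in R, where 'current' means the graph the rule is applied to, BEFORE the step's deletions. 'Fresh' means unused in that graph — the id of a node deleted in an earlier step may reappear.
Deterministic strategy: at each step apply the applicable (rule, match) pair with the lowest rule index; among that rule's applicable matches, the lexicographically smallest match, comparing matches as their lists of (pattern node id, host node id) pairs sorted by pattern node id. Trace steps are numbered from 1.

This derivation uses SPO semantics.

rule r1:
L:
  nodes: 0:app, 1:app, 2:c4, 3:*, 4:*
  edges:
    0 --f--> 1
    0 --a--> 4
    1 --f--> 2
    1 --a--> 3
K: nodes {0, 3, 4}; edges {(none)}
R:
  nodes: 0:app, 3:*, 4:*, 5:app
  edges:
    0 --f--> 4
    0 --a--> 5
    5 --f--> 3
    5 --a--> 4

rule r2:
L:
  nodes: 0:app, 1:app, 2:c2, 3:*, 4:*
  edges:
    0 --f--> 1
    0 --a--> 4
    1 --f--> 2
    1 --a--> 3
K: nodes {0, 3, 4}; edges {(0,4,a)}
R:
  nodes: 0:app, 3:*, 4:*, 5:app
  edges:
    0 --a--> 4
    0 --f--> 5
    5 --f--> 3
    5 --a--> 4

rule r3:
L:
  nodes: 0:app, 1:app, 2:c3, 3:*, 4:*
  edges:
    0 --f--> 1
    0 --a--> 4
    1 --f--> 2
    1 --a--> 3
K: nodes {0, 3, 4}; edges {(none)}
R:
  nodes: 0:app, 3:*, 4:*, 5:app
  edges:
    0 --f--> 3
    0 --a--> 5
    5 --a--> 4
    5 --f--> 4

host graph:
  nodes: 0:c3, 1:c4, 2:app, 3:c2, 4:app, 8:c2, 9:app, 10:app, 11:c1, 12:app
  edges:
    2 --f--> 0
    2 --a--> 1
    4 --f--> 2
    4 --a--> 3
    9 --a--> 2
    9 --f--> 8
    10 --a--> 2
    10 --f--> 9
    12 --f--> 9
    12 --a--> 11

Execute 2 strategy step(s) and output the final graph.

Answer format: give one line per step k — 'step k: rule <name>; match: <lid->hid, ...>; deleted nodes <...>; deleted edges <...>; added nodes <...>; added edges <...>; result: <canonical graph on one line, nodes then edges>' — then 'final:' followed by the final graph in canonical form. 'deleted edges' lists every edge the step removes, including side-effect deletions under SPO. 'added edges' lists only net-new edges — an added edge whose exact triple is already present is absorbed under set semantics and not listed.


step 1: rule r2; match: 0->12, 1->9, 2->8, 3->2, 4->11; deleted nodes 8, 9; deleted edges (9,2,a); (9,8,f); (10,9,f); (12,9,f); added nodes 13; added edges (12,13,f); (13,2,f); (13,11,a); result: nodes: 0:c3, 1:c4, 2:app, 3:c2, 4:app, 10:app, 11:c1, 12:app, 13:app edges: (2,0,f); (2,1,a); (4,2,f); (4,3,a); (10,2,a); (12,11,a); (12,13,f); (13,2,f); (13,11,a)
step 2: rule r3; match: 0->4, 1->2, 2->0, 3->1, 4->3; deleted nodes 0, 2; deleted edges (2,0,f); (2,1,a); (4,2,f); (4,3,a); (10,2,a); (13,2,f); added nodes 14; added edges (4,1,f); (4,14,a); (14,3,a); (14,3,f); result: nodes: 1:c4, 3:c2, 4:app, 10:app, 11:c1, 12:app, 13:app, 14:app edges: (4,1,f); (4,14,a); (12,11,a); (12,13,f); (13,11,a); (14,3,a); (14,3,f)
final:
nodes: 1:c4, 3:c2, 4:app, 10:app, 11:c1, 12:app, 13:app, 14:app
edges: (4,1,f); (4,14,a); (12,11,a); (12,13,f); (13,11,a); (14,3,a); (14,3,f)


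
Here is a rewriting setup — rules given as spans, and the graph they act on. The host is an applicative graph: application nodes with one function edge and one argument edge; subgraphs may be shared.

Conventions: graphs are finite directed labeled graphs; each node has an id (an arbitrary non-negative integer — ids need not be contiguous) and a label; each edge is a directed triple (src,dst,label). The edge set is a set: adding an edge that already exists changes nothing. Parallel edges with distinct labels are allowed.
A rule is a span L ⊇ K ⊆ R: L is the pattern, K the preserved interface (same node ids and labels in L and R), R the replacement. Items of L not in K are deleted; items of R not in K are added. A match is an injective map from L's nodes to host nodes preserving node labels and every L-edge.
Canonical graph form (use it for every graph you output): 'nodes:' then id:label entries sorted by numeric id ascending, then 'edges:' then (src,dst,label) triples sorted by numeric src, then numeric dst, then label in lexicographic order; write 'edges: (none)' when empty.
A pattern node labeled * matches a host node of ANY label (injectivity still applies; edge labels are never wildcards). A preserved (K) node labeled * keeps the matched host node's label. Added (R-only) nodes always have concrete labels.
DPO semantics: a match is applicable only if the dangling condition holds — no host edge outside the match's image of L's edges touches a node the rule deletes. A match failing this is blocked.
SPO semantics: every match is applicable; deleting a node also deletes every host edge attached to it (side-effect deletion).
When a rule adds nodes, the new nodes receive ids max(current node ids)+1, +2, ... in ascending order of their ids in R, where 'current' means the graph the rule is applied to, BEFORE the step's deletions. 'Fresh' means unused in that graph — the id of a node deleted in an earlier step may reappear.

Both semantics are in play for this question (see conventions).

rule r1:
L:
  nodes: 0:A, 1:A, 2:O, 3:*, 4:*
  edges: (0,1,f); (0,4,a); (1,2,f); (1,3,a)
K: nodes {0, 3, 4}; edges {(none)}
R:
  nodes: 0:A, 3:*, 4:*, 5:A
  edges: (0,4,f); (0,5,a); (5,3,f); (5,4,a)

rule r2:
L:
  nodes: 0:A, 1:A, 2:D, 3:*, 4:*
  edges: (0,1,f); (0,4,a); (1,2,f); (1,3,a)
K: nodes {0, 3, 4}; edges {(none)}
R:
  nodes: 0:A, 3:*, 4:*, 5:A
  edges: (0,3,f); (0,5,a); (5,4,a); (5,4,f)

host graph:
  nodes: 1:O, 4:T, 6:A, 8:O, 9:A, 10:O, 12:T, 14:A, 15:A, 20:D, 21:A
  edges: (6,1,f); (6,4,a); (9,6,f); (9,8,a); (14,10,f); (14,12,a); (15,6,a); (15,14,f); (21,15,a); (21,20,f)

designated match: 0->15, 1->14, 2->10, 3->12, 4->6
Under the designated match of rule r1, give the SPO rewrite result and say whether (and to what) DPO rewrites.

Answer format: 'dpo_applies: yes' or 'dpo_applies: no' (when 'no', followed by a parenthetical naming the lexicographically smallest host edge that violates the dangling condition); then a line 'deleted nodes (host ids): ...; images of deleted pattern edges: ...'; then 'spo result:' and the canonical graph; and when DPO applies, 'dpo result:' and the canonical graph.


dpo_applies: yes
deleted nodes (host ids): 10, 14; images of deleted pattern edges: (14,10,f); (14,12,a); (15,6,a); (15,14,f)
spo result:
nodes: 1:O, 4:T, 6:A, 8:O, 9:A, 12:T, 15:A, 20:D, 21:A, 22:A
edges: (6,1,f); (6,4,a); (9,6,f); (9,8,a); (15,6,f); (15,22,a); (21,15,a); (21,20,f); (22,6,a); (22,12,f)
dpo result:
nodes: 1:O, 4:T, 6:A, 8:O, 9:A, 12:T, 15:A, 20:D, 21:A, 22:A
edges: (6,1,f); (6,4,a); (9,6,f); (9,8,a); (15,6,f); (15,22,a); (21,15,a); (21,20,f); (22,6,a); (22,12,f)
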